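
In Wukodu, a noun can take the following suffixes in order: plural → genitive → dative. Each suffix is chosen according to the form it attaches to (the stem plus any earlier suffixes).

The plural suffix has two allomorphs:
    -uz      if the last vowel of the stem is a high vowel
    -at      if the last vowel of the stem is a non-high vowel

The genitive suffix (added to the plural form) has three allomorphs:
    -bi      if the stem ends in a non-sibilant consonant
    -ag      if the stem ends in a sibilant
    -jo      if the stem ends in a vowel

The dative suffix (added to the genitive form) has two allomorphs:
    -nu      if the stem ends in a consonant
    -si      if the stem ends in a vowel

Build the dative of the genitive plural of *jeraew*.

*jeraew*: last vowel = /e/, a non-high vowel → -at → *jeraewat*.
Since the final sound of the plural form *jeraewat* is /t/ (a non-sibilant consonant), it takes -bi, giving *jeraewatbi*.
The genitive form *jeraewatbi*: final sound = /i/, a vowel → -si → *jeraewatbisi*.

jeraewatbisi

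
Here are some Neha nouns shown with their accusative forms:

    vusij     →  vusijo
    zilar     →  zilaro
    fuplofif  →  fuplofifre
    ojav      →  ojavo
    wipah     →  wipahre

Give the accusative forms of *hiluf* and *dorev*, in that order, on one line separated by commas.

hilufre, dorevo

The suffix is conditioned by the final consonant: -re when the stem ends in a voiceless consonant (*fuplofif*, *wipah*); -o when the stem ends in a voiced consonant (*vusij*, *zilar*, *ojav*).
*hiluf*: final consonant = /f/, voiceless → -re → *hilufre*.
The final consonant of *dorev* is /v/, which is voiced, so the suffix is -o, giving *dorevo*.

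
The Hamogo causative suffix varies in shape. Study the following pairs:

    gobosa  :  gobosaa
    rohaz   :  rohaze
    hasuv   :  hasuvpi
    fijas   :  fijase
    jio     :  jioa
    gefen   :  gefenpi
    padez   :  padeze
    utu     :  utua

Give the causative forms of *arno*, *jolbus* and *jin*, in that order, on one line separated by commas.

arnoa, jolbuse, jinpi

The alternation tracks the final sound of the stem — -e when the stem ends in a sibilant (*rohaz*, *fijas*, *padez*); -pi when the stem ends in a non-sibilant consonant (*hasuv*, *gefen*); -a when the stem ends in a vowel (*gobosa*, *jio*, *utu*).
*arno* — final sound /o/ (a vowel) → -a → *arnoa*.
*jolbus* — final sound /s/ (a sibilant) → -e → *jolbuse*.
Since the final sound of *jin* is /n/ (a non-sibilant consonant), it takes -pi, giving *jinpi*.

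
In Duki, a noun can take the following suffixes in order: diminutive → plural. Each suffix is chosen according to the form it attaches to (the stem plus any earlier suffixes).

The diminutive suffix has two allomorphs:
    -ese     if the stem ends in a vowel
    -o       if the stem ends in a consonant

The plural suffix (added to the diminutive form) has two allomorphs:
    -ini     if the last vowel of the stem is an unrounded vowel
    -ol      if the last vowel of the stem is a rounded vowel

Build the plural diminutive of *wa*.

*wa*: final sound = /a/, a vowel → -ese → *waese*.
Since the last vowel of the diminutive form *waese* is /e/ (an unrounded vowel), it takes -ini, giving *waeseini*.

waeseini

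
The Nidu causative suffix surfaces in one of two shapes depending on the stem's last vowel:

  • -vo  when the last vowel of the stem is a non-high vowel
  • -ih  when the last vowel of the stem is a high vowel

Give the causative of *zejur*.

Since the last vowel of *zejur* is /u/ (a high vowel), it takes -ih, giving *zejurih*.

zejurih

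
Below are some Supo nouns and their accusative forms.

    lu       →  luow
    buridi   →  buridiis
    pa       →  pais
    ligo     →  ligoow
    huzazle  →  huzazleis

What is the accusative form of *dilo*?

Looking at the last vowel of each stem: -ow when the last vowel of the stem is a rounded vowel (*lu*, *ligo*); -is when the last vowel of the stem is an unrounded vowel (*buridi*, *pa*, *huzazle*).
*dilo*: last vowel = /o/, a rounded vowel → -ow → *diloow*.

diloow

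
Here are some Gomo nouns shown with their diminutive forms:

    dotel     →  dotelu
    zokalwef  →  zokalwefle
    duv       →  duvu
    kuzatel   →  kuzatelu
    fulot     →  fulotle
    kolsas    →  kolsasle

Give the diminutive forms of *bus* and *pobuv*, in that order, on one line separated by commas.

busle, pobuvu

The suffix is conditioned by the final consonant: -le when the stem ends in a voiceless consonant (*zokalwef*, *fulot*, *kolsas*); -u when the stem ends in a voiced consonant (*dotel*, *duv*, *kuzatel*).
Since the final consonant of *bus* is /s/ (voiceless), it takes -le, giving *busle*.
*pobuv*: final consonant = /v/, voiced → -u → *pobuvu*.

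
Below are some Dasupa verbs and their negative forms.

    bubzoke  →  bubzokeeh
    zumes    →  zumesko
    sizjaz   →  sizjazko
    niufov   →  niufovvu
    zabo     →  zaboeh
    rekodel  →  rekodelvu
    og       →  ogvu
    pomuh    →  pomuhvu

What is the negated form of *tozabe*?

The alternation tracks the final sound of the stem — -ko when the stem ends in a sibilant (*zumes*, *sizjaz*); -vu when the stem ends in a non-sibilant consonant (*niufov*, *rekodel*, *og*, *pomuh*); -eh when the stem ends in a vowel (*bubzoke*, *zabo*).
The final sound of *tozabe* is /e/, which is a vowel, so the suffix is -eh, giving *tozabeeh*.

tozabeeh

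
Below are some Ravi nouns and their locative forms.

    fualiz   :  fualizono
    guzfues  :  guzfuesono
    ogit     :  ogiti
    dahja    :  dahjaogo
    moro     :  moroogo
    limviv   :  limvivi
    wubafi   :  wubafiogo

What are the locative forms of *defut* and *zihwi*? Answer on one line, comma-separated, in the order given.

The pattern is sibilance of the final sound: -ono when the stem ends in a sibilant (*fualiz*, *guzfues*); -i when the stem ends in a non-sibilant consonant (*ogit*, *limviv*); -ogo when the stem ends in a vowel (*dahja*, *moro*, *wubafi*).
Since the final sound of *defut* is /t/ (a non-sibilant consonant), it takes -i, giving *defuti*.
*zihwi*: final sound = /i/, a vowel → -ogo → *zihwiogo*.

defuti, zihwiogo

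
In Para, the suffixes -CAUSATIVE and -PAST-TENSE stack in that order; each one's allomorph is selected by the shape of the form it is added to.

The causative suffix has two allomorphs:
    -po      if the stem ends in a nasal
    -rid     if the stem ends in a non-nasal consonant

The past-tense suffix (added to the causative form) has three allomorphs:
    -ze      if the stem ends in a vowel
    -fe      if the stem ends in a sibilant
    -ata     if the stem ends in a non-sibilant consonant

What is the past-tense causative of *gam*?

gampoze

*gam* — final consonant /m/ (a nasal) → -po → *gampo*.
The final sound of the causative form *gampo* is /o/, which is a vowel, so the past-tense suffix is -ze, giving *gampoze*.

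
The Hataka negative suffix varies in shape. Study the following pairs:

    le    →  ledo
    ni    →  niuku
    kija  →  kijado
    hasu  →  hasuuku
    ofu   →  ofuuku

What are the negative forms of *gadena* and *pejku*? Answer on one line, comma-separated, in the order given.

The suffix is conditioned by the last vowel: -uku when the last vowel of the stem is a high vowel (*ni*, *hasu*, *ofu*); -do when the last vowel of the stem is a non-high vowel (*le*, *kija*).
The last vowel of *gadena* is /a/, which is a non-high vowel, so the suffix is -do, giving *gadenado*.
Since the last vowel of *pejku* is /u/ (a high vowel), it takes -uku, giving *pejkuuku*.

gadenado, pejkuuku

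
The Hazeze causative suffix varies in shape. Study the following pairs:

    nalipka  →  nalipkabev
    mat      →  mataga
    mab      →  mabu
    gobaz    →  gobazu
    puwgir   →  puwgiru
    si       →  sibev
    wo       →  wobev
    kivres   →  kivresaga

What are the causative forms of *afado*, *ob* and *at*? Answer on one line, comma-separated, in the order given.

The suffix is conditioned by the final sound: -aga when the stem ends in a voiceless consonant (*mat*, *kivres*); -u when the stem ends in a voiced consonant (*mab*, *gobaz*, *puwgir*); -bev when the stem ends in a vowel (*nalipka*, *si*, *wo*).
Since the final sound of *afado* is /o/ (a vowel), it takes -bev, giving *afadobev*.
*ob* — final sound /b/ (a voiced consonant) → -u → *obu*.
*at*: final sound = /t/, a voiceless consonant → -aga → *ataga*.

afadobev, obu, ataga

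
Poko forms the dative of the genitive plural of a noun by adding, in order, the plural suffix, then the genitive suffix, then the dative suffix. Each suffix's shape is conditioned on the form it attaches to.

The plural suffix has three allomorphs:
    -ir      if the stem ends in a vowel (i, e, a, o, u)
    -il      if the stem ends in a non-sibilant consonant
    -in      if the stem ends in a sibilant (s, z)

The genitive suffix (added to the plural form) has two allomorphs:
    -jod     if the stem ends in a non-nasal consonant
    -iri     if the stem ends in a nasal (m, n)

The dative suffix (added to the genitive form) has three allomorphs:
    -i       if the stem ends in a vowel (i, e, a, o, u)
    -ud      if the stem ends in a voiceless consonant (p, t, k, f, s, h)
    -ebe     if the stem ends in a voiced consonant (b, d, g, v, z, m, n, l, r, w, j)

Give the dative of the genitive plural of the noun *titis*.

titisinirii

Since the final sound of *titis* is /s/ (a sibilant), it takes -in, giving *titisin*.
The plural form *titisin*: final consonant = /n/, a nasal → -iri → *titisiniri*.
Since the final sound of the genitive form *titisiniri* is /i/ (a vowel), it takes -i, giving *titisinirii*.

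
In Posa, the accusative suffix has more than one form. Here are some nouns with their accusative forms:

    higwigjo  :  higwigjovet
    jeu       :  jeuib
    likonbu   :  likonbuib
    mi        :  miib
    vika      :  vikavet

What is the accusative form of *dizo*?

dizovet

The pattern is height harmony: -ib when the last vowel of the stem is a high vowel (*jeu*, *likonbu*, *mi*); -vet when the last vowel of the stem is a non-high vowel (*higwigjo*, *vika*).
The last vowel of *dizo* is /o/, which is a non-high vowel, so the suffix is -vet, giving *dizovet*.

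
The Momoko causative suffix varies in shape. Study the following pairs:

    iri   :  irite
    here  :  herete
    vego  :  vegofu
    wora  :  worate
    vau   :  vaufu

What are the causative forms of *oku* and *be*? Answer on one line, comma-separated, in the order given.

okufu, bete

Looking at the last vowel of each stem: -fu when the last vowel of the stem is a rounded vowel (*vego*, *vau*); -te when the last vowel of the stem is an unrounded vowel (*iri*, *here*, *wora*).
Since the last vowel of *oku* is /u/ (a rounded vowel), it takes -fu, giving *okufu*.
*be*: last vowel = /e/, an unrounded vowel → -te → *bete*.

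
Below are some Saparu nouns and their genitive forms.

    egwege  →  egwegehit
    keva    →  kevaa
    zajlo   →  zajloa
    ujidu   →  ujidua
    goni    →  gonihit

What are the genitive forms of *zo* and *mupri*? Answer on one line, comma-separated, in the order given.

Looking at the last vowel of each stem: -hit when the last vowel of the stem is a front vowel (*egwege*, *goni*); -a when the last vowel of the stem is a back vowel (*keva*, *zajlo*, *ujidu*).
*zo* — last vowel /o/ (a back vowel) → -a → *zoa*.
*mupri* — last vowel /i/ (a front vowel) → -hit → *muprihit*.

zoa, muprihit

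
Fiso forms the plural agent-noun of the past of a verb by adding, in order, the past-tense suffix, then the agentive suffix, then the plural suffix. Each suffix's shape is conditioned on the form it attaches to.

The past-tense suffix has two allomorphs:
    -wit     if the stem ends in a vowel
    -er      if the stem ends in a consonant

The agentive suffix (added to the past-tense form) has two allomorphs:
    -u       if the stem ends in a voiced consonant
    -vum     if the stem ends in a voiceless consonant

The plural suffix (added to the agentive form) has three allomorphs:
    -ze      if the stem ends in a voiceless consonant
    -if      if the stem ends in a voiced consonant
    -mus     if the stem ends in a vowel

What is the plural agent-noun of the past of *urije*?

urijewitvumif

Since the final sound of *urije* is /e/ (a vowel), it takes -wit, giving *urijewit*.
Since the final consonant of the past-tense form *urijewit* is /t/ (voiceless), it takes -vum, giving *urijewitvum*.
The agentive form *urijewitvum*: final sound = /m/, a voiced consonant → -if → *urijewitvumif*.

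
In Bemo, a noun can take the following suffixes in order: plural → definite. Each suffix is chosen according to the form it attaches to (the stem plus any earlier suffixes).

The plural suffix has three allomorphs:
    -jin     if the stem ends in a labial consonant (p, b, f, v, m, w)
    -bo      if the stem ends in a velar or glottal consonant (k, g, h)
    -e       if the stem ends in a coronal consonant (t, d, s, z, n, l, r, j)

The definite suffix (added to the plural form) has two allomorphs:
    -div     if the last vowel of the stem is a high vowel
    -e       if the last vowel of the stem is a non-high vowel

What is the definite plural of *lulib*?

*lulib*: final consonant = /b/, labial → -jin → *lulibjin*.
The last vowel of the plural form *lulibjin* is /i/, which is a high vowel, so the definite suffix is -div, giving *lulibjindiv*.

lulibjindiv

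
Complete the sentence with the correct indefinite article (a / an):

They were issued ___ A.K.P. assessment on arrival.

an

The indefinite article is chosen by the initial *sound* of the following word, not its spelling.
The initialism *A.K.P.* is read letter by letter; the first letter, A, is pronounced /eɪ/, which begins with a vowel sound.
So the article is *an*: They were issued an A.K.P. assessment on arrival.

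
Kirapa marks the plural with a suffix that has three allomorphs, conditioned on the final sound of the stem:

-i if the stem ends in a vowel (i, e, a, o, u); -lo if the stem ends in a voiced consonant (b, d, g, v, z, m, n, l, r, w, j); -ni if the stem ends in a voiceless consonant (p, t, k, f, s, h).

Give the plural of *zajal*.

*zajal*: final sound = /l/, a voiced consonant → -lo → *zajallo*.

zajallo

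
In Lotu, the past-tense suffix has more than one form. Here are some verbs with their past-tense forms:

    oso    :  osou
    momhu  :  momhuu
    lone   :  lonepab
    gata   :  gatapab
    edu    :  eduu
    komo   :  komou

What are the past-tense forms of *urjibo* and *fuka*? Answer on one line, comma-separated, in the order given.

urjibou, fukapab

Looking at the last vowel of each stem: -u when the last vowel of the stem is a rounded vowel (*oso*, *momhu*, *edu*, *komo*); -pab when the last vowel of the stem is an unrounded vowel (*lone*, *gata*).
Since the last vowel of *urjibo* is /o/ (a rounded vowel), it takes -u, giving *urjibou*.
The last vowel of *fuka* is /a/, which is an unrounded vowel, so the suffix is -pab, giving *fukapab*.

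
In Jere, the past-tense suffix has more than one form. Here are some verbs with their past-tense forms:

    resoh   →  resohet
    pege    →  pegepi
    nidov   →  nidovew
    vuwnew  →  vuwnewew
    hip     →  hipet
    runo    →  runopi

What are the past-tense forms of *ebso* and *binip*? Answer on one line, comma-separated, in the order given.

ebsopi, binipet

The suffix is conditioned by the final sound: -et when the stem ends in a voiceless consonant (*resoh*, *hip*); -ew when the stem ends in a voiced consonant (*nidov*, *vuwnew*); -pi when the stem ends in a vowel (*pege*, *runo*).
*ebso* — final sound /o/ (a vowel) → -pi → *ebsopi*.
*binip*: final sound = /p/, a voiceless consonant → -et → *binipet*.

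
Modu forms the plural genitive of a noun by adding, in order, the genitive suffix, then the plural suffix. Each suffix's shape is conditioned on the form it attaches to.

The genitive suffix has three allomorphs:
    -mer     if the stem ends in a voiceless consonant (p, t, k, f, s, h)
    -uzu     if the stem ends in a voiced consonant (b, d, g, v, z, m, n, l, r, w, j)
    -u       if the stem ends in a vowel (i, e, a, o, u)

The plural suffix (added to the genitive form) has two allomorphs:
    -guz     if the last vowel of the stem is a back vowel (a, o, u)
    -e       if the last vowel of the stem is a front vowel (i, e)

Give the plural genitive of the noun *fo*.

The final sound of *fo* is /o/, which is a vowel, so the genitive suffix is -u, giving *fou*.
The genitive form *fou* — last vowel /u/ (a back vowel) → -guz → *fouguz*.

fouguz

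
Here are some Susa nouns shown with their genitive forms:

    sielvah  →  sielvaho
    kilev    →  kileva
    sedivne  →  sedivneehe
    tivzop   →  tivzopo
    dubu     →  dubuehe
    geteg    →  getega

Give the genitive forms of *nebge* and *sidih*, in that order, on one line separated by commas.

Looking at the final sound of each stem: -o when the stem ends in a voiceless consonant (*sielvah*, *tivzop*); -a when the stem ends in a voiced consonant (*kilev*, *geteg*); -ehe when the stem ends in a vowel (*sedivne*, *dubu*).
*nebge* — final sound /e/ (a vowel) → -ehe → *nebgeehe*.
The final sound of *sidih* is /h/, which is a voiceless consonant, so the suffix is -o, giving *sidiho*.

nebgeehe, sidiho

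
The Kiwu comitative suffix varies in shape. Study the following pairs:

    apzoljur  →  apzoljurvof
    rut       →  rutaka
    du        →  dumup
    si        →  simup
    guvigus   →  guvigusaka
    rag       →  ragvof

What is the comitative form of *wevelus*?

The suffix is conditioned by the final sound: -aka when the stem ends in a voiceless consonant (*rut*, *guvigus*); -vof when the stem ends in a voiced consonant (*apzoljur*, *rag*); -mup when the stem ends in a vowel (*du*, *si*).
The final sound of *wevelus* is /s/, which is a voiceless consonant, so the suffix is -aka, giving *wevelusaka*.

wevelusaka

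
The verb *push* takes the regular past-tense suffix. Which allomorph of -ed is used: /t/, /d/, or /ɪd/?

/t/

The stem *push* ends in a voiceless consonant other than /t/.
The -ed suffix is realized as /ɪd/ after /t, d/; as /t/ after other voiceless consonants; and as /d/ after other voiced sounds.
So -ed on *push* is pronounced /t/.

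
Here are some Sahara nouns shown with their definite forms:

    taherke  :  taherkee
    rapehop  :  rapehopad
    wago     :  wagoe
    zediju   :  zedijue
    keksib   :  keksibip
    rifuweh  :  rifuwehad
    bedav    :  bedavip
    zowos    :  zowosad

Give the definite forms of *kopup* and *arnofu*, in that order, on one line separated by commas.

The pattern is voicing of the final sound: -ad when the stem ends in a voiceless consonant (*rapehop*, *rifuweh*, *zowos*); -ip when the stem ends in a voiced consonant (*keksib*, *bedav*); -e when the stem ends in a vowel (*taherke*, *wago*, *zediju*).
*kopup* — final sound /p/ (a voiceless consonant) → -ad → *kopupad*.
*arnofu* — final sound /u/ (a vowel) → -e → *arnofue*.

kopupad, arnofue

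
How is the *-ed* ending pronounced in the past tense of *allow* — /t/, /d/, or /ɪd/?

The stem *allow* ends in a voiced sound other than /d/.
The -ed suffix is realized as /ɪd/ after /t, d/; as /t/ after other voiceless consonants; and as /d/ after other voiced sounds.
So -ed on *allow* is pronounced /d/.

/d/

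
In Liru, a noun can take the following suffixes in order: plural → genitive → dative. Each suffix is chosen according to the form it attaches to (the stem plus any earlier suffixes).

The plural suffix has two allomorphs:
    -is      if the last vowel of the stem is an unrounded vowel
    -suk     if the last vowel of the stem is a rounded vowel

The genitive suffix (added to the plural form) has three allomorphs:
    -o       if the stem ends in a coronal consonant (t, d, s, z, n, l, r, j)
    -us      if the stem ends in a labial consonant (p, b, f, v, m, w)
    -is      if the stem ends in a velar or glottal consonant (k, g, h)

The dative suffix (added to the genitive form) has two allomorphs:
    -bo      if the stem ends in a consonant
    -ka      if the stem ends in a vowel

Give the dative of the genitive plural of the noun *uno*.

unosukisbo

The last vowel of *uno* is /o/, which is a rounded vowel, so the plural suffix is -suk, giving *unosuk*.
The plural form *unosuk* — final consonant /k/ (velar/glottal) → -is → *unosukis*.
The genitive form *unosukis* — final sound /s/ (a consonant) → -bo → *unosukisbo*.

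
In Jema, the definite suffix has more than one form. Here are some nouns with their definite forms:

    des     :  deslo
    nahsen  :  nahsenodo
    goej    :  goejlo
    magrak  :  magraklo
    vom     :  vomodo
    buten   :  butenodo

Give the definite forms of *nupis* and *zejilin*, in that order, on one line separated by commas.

nupislo, zejilinodo

Looking at the final consonant of each stem: -odo when the stem ends in a nasal (*nahsen*, *vom*, *buten*); -lo when the stem ends in a non-nasal consonant (*des*, *goej*, *magrak*).
The final consonant of *nupis* is /s/, which is non-nasal, so the suffix is -lo, giving *nupislo*.
*zejilin* — final consonant /n/ (a nasal) → -odo → *zejilinodo*.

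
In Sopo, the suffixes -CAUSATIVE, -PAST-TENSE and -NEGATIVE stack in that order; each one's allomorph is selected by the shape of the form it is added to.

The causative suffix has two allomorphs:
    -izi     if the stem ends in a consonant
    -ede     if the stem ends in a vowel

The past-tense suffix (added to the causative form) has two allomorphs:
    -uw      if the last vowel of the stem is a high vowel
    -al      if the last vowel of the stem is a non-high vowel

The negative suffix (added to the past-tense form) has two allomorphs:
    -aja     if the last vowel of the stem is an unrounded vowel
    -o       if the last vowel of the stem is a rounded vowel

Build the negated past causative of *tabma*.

*tabma* — final sound /a/ (a vowel) → -ede → *tabmaede*.
The causative form *tabmaede*: last vowel = /e/, a non-high vowel → -al → *tabmaedeal*.
The past-tense form *tabmaedeal*: last vowel = /a/, an unrounded vowel → -aja → *tabmaedealaja*.

tabmaedealaja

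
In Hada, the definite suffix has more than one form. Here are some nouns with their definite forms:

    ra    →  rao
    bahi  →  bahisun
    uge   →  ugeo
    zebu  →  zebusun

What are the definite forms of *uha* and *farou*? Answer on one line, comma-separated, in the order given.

uhao, farousun

The alternation tracks the last vowel of the stem — -sun when the last vowel of the stem is a high vowel (*bahi*, *zebu*); -o when the last vowel of the stem is a non-high vowel (*ra*, *uge*).
*uha* — last vowel /a/ (a non-high vowel) → -o → *uhao*.
*farou*: last vowel = /u/, a high vowel → -sun → *farousun*.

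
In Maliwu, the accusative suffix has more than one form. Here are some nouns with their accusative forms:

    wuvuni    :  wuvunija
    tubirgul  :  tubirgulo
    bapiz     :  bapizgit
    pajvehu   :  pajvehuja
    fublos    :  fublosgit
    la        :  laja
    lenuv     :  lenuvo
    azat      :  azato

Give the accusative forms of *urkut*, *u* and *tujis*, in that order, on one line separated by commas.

urkuto, uja, tujisgit

The suffix is conditioned by the final sound: -git when the stem ends in a sibilant (*bapiz*, *fublos*); -o when the stem ends in a non-sibilant consonant (*tubirgul*, *lenuv*, *azat*); -ja when the stem ends in a vowel (*wuvuni*, *pajvehu*, *la*).
*urkut*: final sound = /t/, a non-sibilant consonant → -o → *urkuto*.
The final sound of *u* is /u/, which is a vowel, so the suffix is -ja, giving *uja*.
*tujis*: final sound = /s/, a sibilant → -git → *tujisgit*.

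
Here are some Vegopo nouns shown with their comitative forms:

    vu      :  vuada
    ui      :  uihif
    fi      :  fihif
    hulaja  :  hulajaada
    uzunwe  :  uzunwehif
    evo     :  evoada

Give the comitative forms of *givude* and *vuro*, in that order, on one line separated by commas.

The suffix is conditioned by the last vowel: -hif when the last vowel of the stem is a front vowel (*ui*, *fi*, *uzunwe*); -ada when the last vowel of the stem is a back vowel (*vu*, *hulaja*, *evo*).
*givude*: last vowel = /e/, a front vowel → -hif → *givudehif*.
*vuro* — last vowel /o/ (a back vowel) → -ada → *vuroada*.

givudehif, vuroada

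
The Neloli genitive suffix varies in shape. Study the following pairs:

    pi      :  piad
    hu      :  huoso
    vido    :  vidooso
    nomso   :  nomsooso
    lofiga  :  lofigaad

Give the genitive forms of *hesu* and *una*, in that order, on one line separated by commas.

hesuoso, unaad

The suffix is conditioned by the last vowel: -oso when the last vowel of the stem is a rounded vowel (*hu*, *vido*, *nomso*); -ad when the last vowel of the stem is an unrounded vowel (*pi*, *lofiga*).
*hesu* — last vowel /u/ (a rounded vowel) → -oso → *hesuoso*.
The last vowel of *una* is /a/, which is an unrounded vowel, so the suffix is -ad, giving *unaad*.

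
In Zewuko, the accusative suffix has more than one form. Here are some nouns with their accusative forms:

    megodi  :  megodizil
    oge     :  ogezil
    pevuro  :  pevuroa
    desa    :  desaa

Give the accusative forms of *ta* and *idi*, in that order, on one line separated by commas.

The suffix is conditioned by the last vowel: -zil when the last vowel of the stem is a front vowel (*megodi*, *oge*); -a when the last vowel of the stem is a back vowel (*pevuro*, *desa*).
Since the last vowel of *ta* is /a/ (a back vowel), it takes -a, giving *taa*.
*idi*: last vowel = /i/, a front vowel → -zil → *idizil*.

taa, idizil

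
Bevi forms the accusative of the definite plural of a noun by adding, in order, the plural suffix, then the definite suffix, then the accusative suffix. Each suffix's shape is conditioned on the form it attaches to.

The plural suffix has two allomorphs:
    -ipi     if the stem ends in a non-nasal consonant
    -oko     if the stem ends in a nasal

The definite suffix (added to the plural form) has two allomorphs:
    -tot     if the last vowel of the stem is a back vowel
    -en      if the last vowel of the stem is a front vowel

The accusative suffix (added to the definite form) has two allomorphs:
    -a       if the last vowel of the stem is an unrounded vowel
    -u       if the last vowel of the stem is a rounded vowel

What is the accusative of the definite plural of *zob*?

zobipiena

*zob* — final consonant /b/ (non-nasal) → -ipi → *zobipi*.
The last vowel of the plural form *zobipi* is /i/, which is a front vowel, so the definite suffix is -en, giving *zobipien*.
The definite form *zobipien* — last vowel /e/ (an unrounded vowel) → -a → *zobipiena*.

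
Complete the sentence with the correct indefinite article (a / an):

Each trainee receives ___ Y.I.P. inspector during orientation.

a

The indefinite article is chosen by the initial *sound* of the following word, not its spelling.
The initialism *Y.I.P.* is read letter by letter; the first letter, Y, is pronounced /waɪ/, which begins with a consonant sound.
So the article is *a*: Each trainee receives a Y.I.P. inspector during orientation.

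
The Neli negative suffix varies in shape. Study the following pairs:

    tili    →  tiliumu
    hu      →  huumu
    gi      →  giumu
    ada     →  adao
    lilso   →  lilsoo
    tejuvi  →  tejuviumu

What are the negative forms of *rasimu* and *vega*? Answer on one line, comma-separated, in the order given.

rasimuumu, vegao

The pattern is height harmony: -umu when the last vowel of the stem is a high vowel (*tili*, *hu*, *gi*, *tejuvi*); -o when the last vowel of the stem is a non-high vowel (*ada*, *lilso*).
Since the last vowel of *rasimu* is /u/ (a high vowel), it takes -umu, giving *rasimuumu*.
*vega*: last vowel = /a/, a non-high vowel → -o → *vegao*.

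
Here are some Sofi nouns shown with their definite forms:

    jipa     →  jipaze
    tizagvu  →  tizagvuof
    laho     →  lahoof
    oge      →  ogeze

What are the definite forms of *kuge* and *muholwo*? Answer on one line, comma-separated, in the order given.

The suffix is conditioned by the last vowel: -of when the last vowel of the stem is a rounded vowel (*tizagvu*, *laho*); -ze when the last vowel of the stem is an unrounded vowel (*jipa*, *oge*).
Since the last vowel of *kuge* is /e/ (an unrounded vowel), it takes -ze, giving *kugeze*.
*muholwo*: last vowel = /o/, a rounded vowel → -of → *muholwoof*.

kugeze, muholwoof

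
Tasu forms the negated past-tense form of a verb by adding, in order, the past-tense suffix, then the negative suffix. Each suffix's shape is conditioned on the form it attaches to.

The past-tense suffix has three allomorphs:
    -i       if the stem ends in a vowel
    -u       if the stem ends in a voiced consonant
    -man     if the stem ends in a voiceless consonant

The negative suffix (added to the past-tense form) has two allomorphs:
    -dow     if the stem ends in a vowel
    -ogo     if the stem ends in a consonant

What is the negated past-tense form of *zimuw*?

The final sound of *zimuw* is /w/, which is a voiced consonant, so the past-tense suffix is -u, giving *zimuwu*.
The past-tense form *zimuwu*: final sound = /u/, a vowel → -dow → *zimuwudow*.

zimuwudow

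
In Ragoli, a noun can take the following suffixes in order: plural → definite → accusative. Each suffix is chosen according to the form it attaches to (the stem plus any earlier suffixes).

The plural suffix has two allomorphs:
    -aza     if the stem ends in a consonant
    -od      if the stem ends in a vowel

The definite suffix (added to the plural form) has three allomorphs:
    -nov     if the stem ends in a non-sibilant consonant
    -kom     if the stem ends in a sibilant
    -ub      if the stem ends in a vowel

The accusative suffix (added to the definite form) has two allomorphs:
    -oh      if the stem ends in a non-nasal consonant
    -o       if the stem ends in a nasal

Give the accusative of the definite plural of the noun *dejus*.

dejusazauboh

*dejus* — final sound /s/ (a consonant) → -aza → *dejusaza*.
The plural form *dejusaza* — final sound /a/ (a vowel) → -ub → *dejusazaub*.
Since the final consonant of the definite form *dejusazaub* is /b/ (non-nasal), it takes -oh, giving *dejusazauboh*.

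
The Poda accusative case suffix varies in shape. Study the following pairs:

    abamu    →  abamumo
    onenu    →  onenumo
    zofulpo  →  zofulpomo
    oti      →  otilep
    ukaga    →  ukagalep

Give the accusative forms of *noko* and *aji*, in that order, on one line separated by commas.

nokomo, ajilep

The pattern is rounding harmony: -mo when the last vowel of the stem is a rounded vowel (*abamu*, *onenu*, *zofulpo*); -lep when the last vowel of the stem is an unrounded vowel (*oti*, *ukaga*).
Since the last vowel of *noko* is /o/ (a rounded vowel), it takes -mo, giving *nokomo*.
*aji*: last vowel = /i/, an unrounded vowel → -lep → *ajilep*.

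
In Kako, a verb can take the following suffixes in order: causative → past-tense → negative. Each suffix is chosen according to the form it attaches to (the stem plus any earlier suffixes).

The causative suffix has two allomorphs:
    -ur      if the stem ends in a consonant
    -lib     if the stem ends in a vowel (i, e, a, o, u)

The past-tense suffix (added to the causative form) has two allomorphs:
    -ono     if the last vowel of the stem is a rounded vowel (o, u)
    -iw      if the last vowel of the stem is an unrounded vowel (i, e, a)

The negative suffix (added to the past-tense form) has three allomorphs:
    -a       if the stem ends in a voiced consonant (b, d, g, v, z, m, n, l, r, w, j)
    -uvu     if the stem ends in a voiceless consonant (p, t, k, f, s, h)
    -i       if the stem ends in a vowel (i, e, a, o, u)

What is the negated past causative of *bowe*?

*bowe*: final sound = /e/, a vowel → -lib → *bowelib*.
Since the last vowel of the causative form *bowelib* is /i/ (an unrounded vowel), it takes -iw, giving *bowelibiw*.
The final sound of the past-tense form *bowelibiw* is /w/, which is a voiced consonant, so the negative suffix is -a, giving *bowelibiwa*.

bowelibiwa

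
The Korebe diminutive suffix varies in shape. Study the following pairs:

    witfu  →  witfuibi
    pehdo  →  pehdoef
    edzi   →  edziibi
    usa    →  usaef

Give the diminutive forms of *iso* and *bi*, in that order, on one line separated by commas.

Looking at the last vowel of each stem: -ibi when the last vowel of the stem is a high vowel (*witfu*, *edzi*); -ef when the last vowel of the stem is a non-high vowel (*pehdo*, *usa*).
The last vowel of *iso* is /o/, which is a non-high vowel, so the suffix is -ef, giving *isoef*.
Since the last vowel of *bi* is /i/ (a high vowel), it takes -ibi, giving *biibi*.

isoef, biibi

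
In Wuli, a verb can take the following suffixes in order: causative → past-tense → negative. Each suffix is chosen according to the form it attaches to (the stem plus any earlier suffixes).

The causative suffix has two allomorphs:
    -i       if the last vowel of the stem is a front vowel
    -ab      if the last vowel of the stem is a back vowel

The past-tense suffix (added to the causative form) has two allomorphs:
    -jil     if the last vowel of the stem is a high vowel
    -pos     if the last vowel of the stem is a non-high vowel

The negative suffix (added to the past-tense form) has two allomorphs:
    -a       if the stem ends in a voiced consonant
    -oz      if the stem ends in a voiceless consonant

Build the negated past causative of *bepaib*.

bepaibijila

*bepaib* — last vowel /i/ (a front vowel) → -i → *bepaibi*.
The last vowel of the causative form *bepaibi* is /i/, which is a high vowel, so the past-tense suffix is -jil, giving *bepaibijil*.
Since the final consonant of the past-tense form *bepaibijil* is /l/ (voiced), it takes -a, giving *bepaibijila*.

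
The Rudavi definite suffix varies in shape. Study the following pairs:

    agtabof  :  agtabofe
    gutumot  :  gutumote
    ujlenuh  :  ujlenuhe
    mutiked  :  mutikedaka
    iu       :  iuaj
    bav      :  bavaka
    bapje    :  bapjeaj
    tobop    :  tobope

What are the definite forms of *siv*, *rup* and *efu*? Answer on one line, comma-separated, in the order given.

The suffix is conditioned by the final sound: -e when the stem ends in a voiceless consonant (*agtabof*, *gutumot*, *ujlenuh*, *tobop*); -aka when the stem ends in a voiced consonant (*mutiked*, *bav*); -aj when the stem ends in a vowel (*iu*, *bapje*).
*siv* — final sound /v/ (a voiced consonant) → -aka → *sivaka*.
*rup*: final sound = /p/, a voiceless consonant → -e → *rupe*.
*efu* — final sound /u/ (a vowel) → -aj → *efuaj*.

sivaka, rupe, efuaj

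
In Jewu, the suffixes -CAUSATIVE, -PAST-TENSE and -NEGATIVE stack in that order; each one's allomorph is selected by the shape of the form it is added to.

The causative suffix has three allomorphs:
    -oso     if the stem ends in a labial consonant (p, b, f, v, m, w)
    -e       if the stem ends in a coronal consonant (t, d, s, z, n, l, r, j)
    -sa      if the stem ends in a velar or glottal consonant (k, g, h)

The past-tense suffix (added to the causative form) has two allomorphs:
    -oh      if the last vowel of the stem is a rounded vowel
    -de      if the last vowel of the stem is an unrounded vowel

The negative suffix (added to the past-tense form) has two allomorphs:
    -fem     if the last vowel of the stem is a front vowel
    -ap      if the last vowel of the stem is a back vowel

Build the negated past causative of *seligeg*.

seligegsadefem

*seligeg* — final consonant /g/ (velar/glottal) → -sa → *seligegsa*.
The last vowel of the causative form *seligegsa* is /a/, which is an unrounded vowel, so the past-tense suffix is -de, giving *seligegsade*.
The last vowel of the past-tense form *seligegsade* is /e/, which is a front vowel, so the negative suffix is -fem, giving *seligegsadefem*.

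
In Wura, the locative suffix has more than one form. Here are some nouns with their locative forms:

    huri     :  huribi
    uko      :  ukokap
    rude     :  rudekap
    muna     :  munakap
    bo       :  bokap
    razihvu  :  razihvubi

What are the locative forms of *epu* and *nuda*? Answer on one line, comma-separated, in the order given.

Looking at the last vowel of each stem: -bi when the last vowel of the stem is a high vowel (*huri*, *razihvu*); -kap when the last vowel of the stem is a non-high vowel (*uko*, *rude*, *muna*, *bo*).
The last vowel of *epu* is /u/, which is a high vowel, so the suffix is -bi, giving *epubi*.
*nuda*: last vowel = /a/, a non-high vowel → -kap → *nudakap*.

epubi, nudakap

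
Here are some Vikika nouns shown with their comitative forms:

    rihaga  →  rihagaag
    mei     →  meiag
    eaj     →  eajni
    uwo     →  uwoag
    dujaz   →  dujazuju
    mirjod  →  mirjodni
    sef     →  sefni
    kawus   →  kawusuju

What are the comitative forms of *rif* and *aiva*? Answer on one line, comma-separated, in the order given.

rifni, aivaag

The pattern is sibilance of the final sound: -uju when the stem ends in a sibilant (*dujaz*, *kawus*); -ni when the stem ends in a non-sibilant consonant (*eaj*, *mirjod*, *sef*); -ag when the stem ends in a vowel (*rihaga*, *mei*, *uwo*).
*rif*: final sound = /f/, a non-sibilant consonant → -ni → *rifni*.
Since the final sound of *aiva* is /a/ (a vowel), it takes -ag, giving *aivaag*.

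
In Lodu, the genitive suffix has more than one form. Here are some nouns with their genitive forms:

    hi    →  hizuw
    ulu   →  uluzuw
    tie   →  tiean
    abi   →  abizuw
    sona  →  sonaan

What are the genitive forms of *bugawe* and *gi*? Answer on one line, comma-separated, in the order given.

Looking at the last vowel of each stem: -zuw when the last vowel of the stem is a high vowel (*hi*, *ulu*, *abi*); -an when the last vowel of the stem is a non-high vowel (*tie*, *sona*).
*bugawe* — last vowel /e/ (a non-high vowel) → -an → *bugawean*.
The last vowel of *gi* is /i/, which is a high vowel, so the suffix is -zuw, giving *gizuw*.

bugawean, gizuw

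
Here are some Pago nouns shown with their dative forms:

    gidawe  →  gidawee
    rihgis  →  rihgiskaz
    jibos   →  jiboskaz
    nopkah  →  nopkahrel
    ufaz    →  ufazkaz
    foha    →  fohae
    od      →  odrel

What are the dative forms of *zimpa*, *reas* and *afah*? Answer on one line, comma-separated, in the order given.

The alternation tracks the final sound of the stem — -kaz when the stem ends in a sibilant (*rihgis*, *jibos*, *ufaz*); -rel when the stem ends in a non-sibilant consonant (*nopkah*, *od*); -e when the stem ends in a vowel (*gidawe*, *foha*).
Since the final sound of *zimpa* is /a/ (a vowel), it takes -e, giving *zimpae*.
The final sound of *reas* is /s/, which is a sibilant, so the suffix is -kaz, giving *reaskaz*.
*afah*: final sound = /h/, a non-sibilant consonant → -rel → *afahrel*.

zimpae, reaskaz, afahrel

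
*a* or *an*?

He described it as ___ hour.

The indefinite article is chosen by the initial *sound* of the following word, not its spelling.
*hour* begins with the sound /aʊ/ (silent h) — a vowel sound.
So the article is *an*: He described it as an hour.

an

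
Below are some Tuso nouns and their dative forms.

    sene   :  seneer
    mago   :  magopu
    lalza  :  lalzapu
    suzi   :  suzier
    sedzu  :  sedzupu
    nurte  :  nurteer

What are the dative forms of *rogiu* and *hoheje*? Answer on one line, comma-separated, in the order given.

The pattern is front/back vowel harmony: -er when the last vowel of the stem is a front vowel (*sene*, *suzi*, *nurte*); -pu when the last vowel of the stem is a back vowel (*mago*, *lalza*, *sedzu*).
Since the last vowel of *rogiu* is /u/ (a back vowel), it takes -pu, giving *rogiupu*.
*hoheje* — last vowel /e/ (a front vowel) → -er → *hohejeer*.

rogiupu, hohejeer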